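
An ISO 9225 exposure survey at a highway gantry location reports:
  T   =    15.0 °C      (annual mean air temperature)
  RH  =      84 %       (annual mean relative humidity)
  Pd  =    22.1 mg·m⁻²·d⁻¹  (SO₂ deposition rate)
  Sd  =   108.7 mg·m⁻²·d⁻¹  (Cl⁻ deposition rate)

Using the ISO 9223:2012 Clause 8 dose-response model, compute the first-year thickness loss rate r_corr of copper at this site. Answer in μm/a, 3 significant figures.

copper: T>10 °C ⇒ hinge -0.080·(15.0−10) = -0.4000
  Pd branch = 0.0053·Pd^0.26·e^(0.059·RH+f) = 1.128 μm/a
  Cl⁻ term: 0.01025·108.7^0.27·exp(0.036·84+0.049·15.0) = 1.56
  sum: 1.128 + 1.56 → r_corr = 2.688 μm/a

r_corr = 2.69 μm/a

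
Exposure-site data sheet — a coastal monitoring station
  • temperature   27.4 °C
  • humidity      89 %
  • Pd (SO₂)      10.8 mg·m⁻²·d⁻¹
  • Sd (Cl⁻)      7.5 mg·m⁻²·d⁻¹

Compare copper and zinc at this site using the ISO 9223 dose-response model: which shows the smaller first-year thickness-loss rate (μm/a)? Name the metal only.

copper: temperature factor f = -0.080·(17.4) = -1.3920
  SO₂ term: 0.0053·10.8^0.26·exp(0.059·89-1.3920) = 0.4666
  Cl⁻ term: 0.01025·7.5^0.27·exp(0.036·89+0.049·27.4) = 1.666
  sum: 0.4666 + 1.666 → r_corr = 2.132 μm/a
zinc: f(T) = -0.071·(T−10) [T>10 °C] = -1.2354
  Pd branch = 0.0129·Pd^0.44·e^(0.046·RH+f) = 0.6409 μm/a
  Sd branch = 0.0175·Sd^0.57·e^(0.008·RH+0.085·T) = 1.155 μm/a
  sum: 0.6409 + 1.155 → r_corr = 1.796 μm/a
Ordering by μm/a: copper (2.13) > zinc (1.8)

zinc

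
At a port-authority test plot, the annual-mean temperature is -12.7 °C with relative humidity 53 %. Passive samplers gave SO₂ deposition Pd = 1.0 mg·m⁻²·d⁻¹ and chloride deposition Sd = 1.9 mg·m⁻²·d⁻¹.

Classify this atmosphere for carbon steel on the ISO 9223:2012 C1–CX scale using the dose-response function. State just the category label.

C1

carbon steel: T≤10 °C ⇒ hinge +0.150·(-12.7−10) = -3.4050
  sulphur-dioxide contribution → 0.1696 μm/a
  chloride contribution → 0.5253 μm/a
  ⇒ r_corr(carbon steel) = 0.6949 μm/a
ISO 9223 Table 2 (carbon steel): 0 < 0.695 ≤ 1.3 μm/a ⇒ C1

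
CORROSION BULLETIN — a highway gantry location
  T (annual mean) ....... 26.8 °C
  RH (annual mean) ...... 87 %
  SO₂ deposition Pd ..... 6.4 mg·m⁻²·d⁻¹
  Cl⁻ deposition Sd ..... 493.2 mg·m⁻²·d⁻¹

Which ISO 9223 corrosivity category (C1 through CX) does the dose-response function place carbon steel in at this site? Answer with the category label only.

CX

carbon steel: T>10 °C ⇒ hinge -0.054·(26.8−10) = -0.9072
  Pd branch = 1.77·Pd^0.52·e^(0.02·RH+f) = 10.69 μm/a
  Sd branch = 0.102·Sd^0.62·e^(0.033·RH+0.04·T) = 245.9 μm/a
  r_corr = 10.69 + 245.9 = 256.6 μm/a
ISO 9223 Table 2 (carbon steel): 200 < 257 ≤ 700 μm/a ⇒ CX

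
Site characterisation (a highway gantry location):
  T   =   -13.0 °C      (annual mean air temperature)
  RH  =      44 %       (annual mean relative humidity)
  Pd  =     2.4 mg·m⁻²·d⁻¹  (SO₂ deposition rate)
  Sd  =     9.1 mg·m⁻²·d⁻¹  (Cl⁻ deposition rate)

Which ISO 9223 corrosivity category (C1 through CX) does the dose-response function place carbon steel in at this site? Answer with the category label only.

carbon steel: T≤10 °C ⇒ hinge +0.150·(-13.0−10) = -3.4500
  sulphur-dioxide contribution → 0.2136 μm/a
  chloride contribution → 1.019 μm/a
  total first-year rate 1.232 μm/a
1.23 μm/a falls in (0, 1.3] for carbon steel → category C1

C1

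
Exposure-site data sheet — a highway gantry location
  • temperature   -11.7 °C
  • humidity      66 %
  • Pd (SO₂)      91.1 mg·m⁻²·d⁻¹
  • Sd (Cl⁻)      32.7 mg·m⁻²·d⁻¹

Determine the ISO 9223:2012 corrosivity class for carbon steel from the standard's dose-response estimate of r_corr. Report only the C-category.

carbon steel: f(T) = +0.150·(T−10) [T≤10 °C] = -3.2550
  sulphur-dioxide contribution → 2.67 μm/a
  chloride contribution → 4.901 μm/a
  total first-year rate 7.571 μm/a
Category bounds: 1.3…25 μm/a bracket r_corr ⇒ C2

C2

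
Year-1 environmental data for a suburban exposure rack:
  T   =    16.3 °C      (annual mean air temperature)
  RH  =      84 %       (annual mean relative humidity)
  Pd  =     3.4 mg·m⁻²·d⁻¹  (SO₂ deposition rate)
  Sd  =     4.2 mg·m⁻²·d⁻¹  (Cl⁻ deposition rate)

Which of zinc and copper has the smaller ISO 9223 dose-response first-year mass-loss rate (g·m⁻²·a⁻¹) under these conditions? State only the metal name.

zinc: temperature factor f = -0.071·(6.3) = -0.4473
  Pd branch = 0.0129·Pd^0.44·e^(0.046·RH+f) = 0.6734 μm/a
  Sd branch = 0.0175·Sd^0.57·e^(0.008·RH+0.085·T) = 0.3103 μm/a
  r_corr = 0.6734 + 0.3103 = 0.9838 μm/a
  mass loss = 0.9838 μm/a × 7.14 g/cm³ = 7.024 g·m⁻²·a⁻¹
copper: f(T) = -0.080·(T−10) [T>10 °C] = -0.5040
  Pd branch = 0.0053·Pd^0.26·e^(0.059·RH+f) = 0.6251 μm/a
  Cl⁻ term: 0.01025·4.2^0.27·exp(0.036·84+0.049·16.3) = 0.6905
  r_corr = 0.6251 + 0.6905 = 1.316 μm/a
  mass loss = 1.316 μm/a × 8.96 g/cm³ = 11.79 g·m⁻²·a⁻¹
Ordering by g·m⁻²·a⁻¹: copper (11.8) > zinc (7.02)

zinc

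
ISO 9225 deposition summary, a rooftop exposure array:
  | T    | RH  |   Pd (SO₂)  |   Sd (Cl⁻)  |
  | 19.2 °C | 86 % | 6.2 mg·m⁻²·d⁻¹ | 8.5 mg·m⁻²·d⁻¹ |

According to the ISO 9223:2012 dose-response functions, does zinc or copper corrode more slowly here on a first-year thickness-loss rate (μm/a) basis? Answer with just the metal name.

zinc: T>10 °C ⇒ hinge -0.071·(19.2−10) = -0.6532
  sulphur-dioxide contribution → 0.7828 μm/a
  chloride contribution → 0.6031 μm/a
  ⇒ r_corr(zinc) = 1.386 μm/a
copper: temperature factor f = -0.080·(9.2) = -0.7360
  sulphur-dioxide contribution → 0.652 μm/a
  chloride contribution → 1.035 μm/a
  ⇒ r_corr(copper) = 1.687 μm/a
Ordering by μm/a: copper (1.69) > zinc (1.39)

zinc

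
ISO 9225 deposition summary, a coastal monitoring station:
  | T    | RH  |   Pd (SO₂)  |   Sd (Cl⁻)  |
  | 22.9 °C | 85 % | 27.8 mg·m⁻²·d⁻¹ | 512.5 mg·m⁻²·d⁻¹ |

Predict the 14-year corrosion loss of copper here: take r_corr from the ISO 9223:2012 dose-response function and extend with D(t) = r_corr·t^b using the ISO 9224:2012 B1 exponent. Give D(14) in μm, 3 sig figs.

D(14) = 25.0 μm

copper: T>10 °C ⇒ hinge -0.080·(22.9−10) = -1.0320
  SO₂ term: 0.0053·27.8^0.26·exp(0.059·85-1.0320) = 0.6753
  Sd branch = 0.01025·Sd^0.27·e^(0.036·RH+0.049·T) = 3.619 μm/a
  sum: 0.6753 + 3.619 → r_corr = 4.294 μm/a
Long-term exponent b (ISO 9224 Table 2, B1) = 0.667
  D(14) = 4.294 × 14^0.667 = 4.294 × 5.814 = 24.97 μm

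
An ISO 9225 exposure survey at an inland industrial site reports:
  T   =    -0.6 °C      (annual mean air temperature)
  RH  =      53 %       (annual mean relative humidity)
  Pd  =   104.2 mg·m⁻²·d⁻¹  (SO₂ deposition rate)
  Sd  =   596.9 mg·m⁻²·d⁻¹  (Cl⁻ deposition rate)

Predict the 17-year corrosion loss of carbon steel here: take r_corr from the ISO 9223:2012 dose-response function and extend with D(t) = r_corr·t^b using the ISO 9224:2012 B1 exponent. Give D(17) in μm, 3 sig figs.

D(17) = 184 μm

carbon steel: temperature factor f = +0.150·(-10.6) = -1.5900
  SO₂ term: 1.77·104.2^0.52·exp(0.02·53-1.5900) = 11.67
  Cl⁻ term: 0.102·596.9^0.62·exp(0.033·53+0.04·-0.6) = 30.12
  sum: 11.67 + 30.12 → r_corr = 41.79 μm/a
ISO 9224: D(t) = r_corr · t^b with b = 0.523 (carbon steel, B1)
  D(17) = 41.79 × 17^0.523 = 41.79 × 4.401 = 183.9 μm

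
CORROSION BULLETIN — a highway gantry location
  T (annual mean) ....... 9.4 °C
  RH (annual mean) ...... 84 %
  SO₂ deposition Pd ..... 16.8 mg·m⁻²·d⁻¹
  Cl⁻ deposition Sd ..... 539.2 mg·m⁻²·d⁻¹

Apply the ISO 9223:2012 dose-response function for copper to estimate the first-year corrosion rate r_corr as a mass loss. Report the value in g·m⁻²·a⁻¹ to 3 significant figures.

r_corr = 29.4 g·m⁻²·a⁻¹

copper: temperature factor f = +0.126·(-0.6) = -0.0756
  SO₂ term: 0.0053·16.8^0.26·exp(0.059·84-0.0756) = 1.453
  Sd branch = 0.01025·Sd^0.27·e^(0.036·RH+0.049·T) = 1.827 μm/a
  r_corr = 1.453 + 1.827 = 3.28 μm/a
Convert to mass loss: 3.28 μm/a × 8.96 g/cm³ = 29.39 g·m⁻²·a⁻¹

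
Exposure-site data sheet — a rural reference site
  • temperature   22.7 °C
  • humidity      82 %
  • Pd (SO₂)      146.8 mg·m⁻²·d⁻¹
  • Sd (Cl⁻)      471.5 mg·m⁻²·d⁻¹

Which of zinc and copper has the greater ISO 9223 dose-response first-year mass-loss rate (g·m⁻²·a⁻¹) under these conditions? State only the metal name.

zinc: temperature factor f = -0.071·(12.7) = -0.9017
  sulphur-dioxide contribution → 2.044 μm/a
  chloride contribution → 7.759 μm/a
  ⇒ r_corr(zinc) = 9.803 μm/a
  mass loss = 9.803 μm/a × 7.14 g/cm³ = 69.99 g·m⁻²·a⁻¹
copper: f(T) = -0.080·(T−10) [T>10 °C] = -1.0160
  sulphur-dioxide contribution → 0.8861 μm/a
  chloride contribution → 3.145 μm/a
  ⇒ r_corr(copper) = 4.031 μm/a
  mass loss = 4.031 μm/a × 8.96 g/cm³ = 36.12 g·m⁻²·a⁻¹
Ordering by g·m⁻²·a⁻¹: zinc (70) > copper (36.1)

zinc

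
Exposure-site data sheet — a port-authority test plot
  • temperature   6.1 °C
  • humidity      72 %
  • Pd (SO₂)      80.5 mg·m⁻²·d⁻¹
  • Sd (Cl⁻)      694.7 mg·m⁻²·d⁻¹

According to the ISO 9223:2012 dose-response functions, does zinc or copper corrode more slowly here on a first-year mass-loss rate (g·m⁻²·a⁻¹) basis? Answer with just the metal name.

zinc: f(T) = +0.038·(T−10) [T≤10 °C] = -0.1482
  Pd branch = 0.0129·Pd^0.44·e^(0.046·RH+f) = 2.105 μm/a
  Cl⁻ term: 0.0175·694.7^0.57·exp(0.008·72+0.085·6.1) = 2.179
  r_corr = 2.105 + 2.179 = 4.283 μm/a
  mass loss = 4.283 μm/a × 7.14 g/cm³ = 30.58 g·m⁻²·a⁻¹
copper: f(T) = +0.126·(T−10) [T≤10 °C] = -0.4914
  SO₂ term: 0.0053·80.5^0.26·exp(0.059·72-0.4914) = 0.71
  Cl⁻ term: 0.01025·694.7^0.27·exp(0.036·72+0.049·6.1) = 1.08
  sum: 0.71 + 1.08 → r_corr = 1.79 μm/a
  mass loss = 1.79 μm/a × 8.96 g/cm³ = 16.04 g·m⁻²·a⁻¹
Ordering by g·m⁻²·a⁻¹: zinc (30.6) > copper (16)

copper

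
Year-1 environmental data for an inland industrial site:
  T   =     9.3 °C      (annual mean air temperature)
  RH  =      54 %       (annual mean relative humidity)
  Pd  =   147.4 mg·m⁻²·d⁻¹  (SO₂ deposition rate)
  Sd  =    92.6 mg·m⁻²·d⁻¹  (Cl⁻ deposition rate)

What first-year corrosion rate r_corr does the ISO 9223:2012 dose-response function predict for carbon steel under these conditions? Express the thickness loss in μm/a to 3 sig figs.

carbon steel: T≤10 °C ⇒ hinge +0.150·(9.3−10) = -0.1050
  sulphur-dioxide contribution → 62.95 μm/a
  chloride contribution → 14.57 μm/a
  total first-year rate 77.52 μm/a

r_corr = 77.5 μm/a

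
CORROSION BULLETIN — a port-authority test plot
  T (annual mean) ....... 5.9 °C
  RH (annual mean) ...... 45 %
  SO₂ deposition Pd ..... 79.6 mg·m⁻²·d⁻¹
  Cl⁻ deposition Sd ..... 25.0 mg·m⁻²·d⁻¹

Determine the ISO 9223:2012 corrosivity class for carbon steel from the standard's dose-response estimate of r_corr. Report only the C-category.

carbon steel: T≤10 °C ⇒ hinge +0.150·(5.9−10) = -0.6150
  Pd branch = 1.77·Pd^0.52·e^(0.02·RH+f) = 22.92 μm/a
  Sd branch = 0.102·Sd^0.62·e^(0.033·RH+0.04·T) = 4.195 μm/a
  sum: 22.92 + 4.195 → r_corr = 27.12 μm/a
ISO 9223 Table 2 (carbon steel): 25 < 27.1 ≤ 50 μm/a ⇒ C3

C3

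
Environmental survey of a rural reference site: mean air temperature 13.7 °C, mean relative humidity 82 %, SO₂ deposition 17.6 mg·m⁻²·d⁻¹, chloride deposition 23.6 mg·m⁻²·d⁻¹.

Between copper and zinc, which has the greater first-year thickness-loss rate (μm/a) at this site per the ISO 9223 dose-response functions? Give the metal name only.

copper: T>10 °C ⇒ hinge -0.080·(13.7−10) = -0.2960
  sulphur-dioxide contribution → 1.049 μm/a
  chloride contribution → 0.9015 μm/a
  total first-year rate 1.95 μm/a
zinc: f(T) = -0.071·(T−10) [T>10 °C] = -0.2627
  sulphur-dioxide contribution → 1.523 μm/a
  chloride contribution → 0.655 μm/a
  ⇒ r_corr(zinc) = 2.178 μm/a
Ordering by μm/a: zinc (2.18) > copper (1.95)

zinc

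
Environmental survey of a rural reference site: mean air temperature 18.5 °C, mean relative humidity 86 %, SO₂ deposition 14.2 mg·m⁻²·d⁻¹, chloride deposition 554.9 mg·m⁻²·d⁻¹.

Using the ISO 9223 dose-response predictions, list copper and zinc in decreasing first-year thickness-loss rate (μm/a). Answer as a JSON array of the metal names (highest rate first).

copper: T>10 °C ⇒ hinge -0.080·(18.5−10) = -0.6800
  SO₂ term: 0.0053·14.2^0.26·exp(0.059·86-0.6800) = 0.8554
  Cl⁻ term: 0.01025·554.9^0.27·exp(0.036·86+0.049·18.5) = 3.09
  sum: 0.8554 + 3.09 → r_corr = 3.945 μm/a
zinc: f(T) = -0.071·(T−10) [T>10 °C] = -0.6035
  Pd branch = 0.0129·Pd^0.44·e^(0.046·RH+f) = 1.185 μm/a
  Sd branch = 0.0175·Sd^0.57·e^(0.008·RH+0.085·T) = 6.151 μm/a
  sum: 1.185 + 6.151 → r_corr = 7.336 μm/a
Ordering by μm/a: zinc (7.34) > copper (3.95)

["zinc", "copper"]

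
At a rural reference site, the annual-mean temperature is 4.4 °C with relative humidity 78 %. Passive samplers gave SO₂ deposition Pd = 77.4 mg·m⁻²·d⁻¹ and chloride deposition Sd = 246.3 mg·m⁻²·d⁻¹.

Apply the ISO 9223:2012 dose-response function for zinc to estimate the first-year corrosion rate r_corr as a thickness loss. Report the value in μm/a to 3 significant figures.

r_corr = 3.65 μm/a

zinc: T≤10 °C ⇒ hinge +0.038·(4.4−10) = -0.2128
  Pd branch = 0.0129·Pd^0.44·e^(0.046·RH+f) = 2.555 μm/a
  Sd branch = 0.0175·Sd^0.57·e^(0.008·RH+0.085·T) = 1.095 μm/a
  sum: 2.555 + 1.095 → r_corr = 3.651 μm/a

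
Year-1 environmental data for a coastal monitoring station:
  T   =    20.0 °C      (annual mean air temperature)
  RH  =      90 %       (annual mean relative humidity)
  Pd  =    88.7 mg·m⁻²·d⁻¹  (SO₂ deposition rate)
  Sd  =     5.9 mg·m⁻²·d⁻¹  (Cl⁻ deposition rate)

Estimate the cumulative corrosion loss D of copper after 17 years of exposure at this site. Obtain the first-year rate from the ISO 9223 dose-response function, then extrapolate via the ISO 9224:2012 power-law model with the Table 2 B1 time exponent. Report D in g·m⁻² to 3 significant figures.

copper: temperature factor f = -0.080·(10.0) = -0.8000
  Pd branch = 0.0053·Pd^0.26·e^(0.059·RH+f) = 1.547 μm/a
  Sd branch = 0.01025·Sd^0.27·e^(0.036·RH+0.049·T) = 1.126 μm/a
  sum: 1.547 + 1.126 → r_corr = 2.673 μm/a
Long-term exponent b (ISO 9224 Table 2, B1) = 0.667
  D(17) = 2.673 × 17^0.667 = 2.673 × 6.618 = 17.69 μm
  Mass loss = 17.69 μm × 8.96 g/cm³ = 158.5 g·m⁻²

D(17) = 158 g·m⁻²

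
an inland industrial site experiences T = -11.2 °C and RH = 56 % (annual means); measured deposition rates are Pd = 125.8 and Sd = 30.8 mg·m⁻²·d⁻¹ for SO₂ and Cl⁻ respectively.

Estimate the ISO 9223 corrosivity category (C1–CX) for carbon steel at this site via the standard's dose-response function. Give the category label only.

carbon steel: temperature factor f = +0.150·(-21.2) = -3.1800
  Pd branch = 1.77·Pd^0.52·e^(0.02·RH+f) = 2.787 μm/a
  Cl⁻ term: 0.102·30.8^0.62·exp(0.033·56+0.04·-11.2) = 3.463
  sum: 2.787 + 3.463 → r_corr = 6.251 μm/a
6.25 μm/a falls in (1.3, 25] for carbon steel → category C2

C2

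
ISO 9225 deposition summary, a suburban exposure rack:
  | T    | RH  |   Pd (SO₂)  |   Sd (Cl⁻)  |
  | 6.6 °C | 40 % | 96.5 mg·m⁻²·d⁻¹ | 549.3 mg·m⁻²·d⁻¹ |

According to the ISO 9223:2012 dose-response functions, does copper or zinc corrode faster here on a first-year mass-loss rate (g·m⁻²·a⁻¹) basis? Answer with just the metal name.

zinc

copper: f(T) = +0.126·(T−10) [T≤10 °C] = -0.4284
  Pd branch = 0.0053·Pd^0.26·e^(0.059·RH+f) = 0.12 μm/a
  Sd branch = 0.01025·Sd^0.27·e^(0.036·RH+0.049·T) = 0.3283 μm/a
  sum: 0.12 + 0.3283 → r_corr = 0.4483 μm/a
  mass loss = 0.4483 μm/a × 8.96 g/cm³ = 4.017 g·m⁻²·a⁻¹
zinc: T≤10 °C ⇒ hinge +0.038·(6.6−10) = -0.1292
  Pd branch = 0.0129·Pd^0.44·e^(0.046·RH+f) = 0.5331 μm/a
  Sd branch = 0.0175·Sd^0.57·e^(0.008·RH+0.085·T) = 1.539 μm/a
  sum: 0.5331 + 1.539 → r_corr = 2.072 μm/a
  mass loss = 2.072 μm/a × 7.14 g/cm³ = 14.8 g·m⁻²·a⁻¹
Ordering by g·m⁻²·a⁻¹: zinc (14.8) > copper (4.02)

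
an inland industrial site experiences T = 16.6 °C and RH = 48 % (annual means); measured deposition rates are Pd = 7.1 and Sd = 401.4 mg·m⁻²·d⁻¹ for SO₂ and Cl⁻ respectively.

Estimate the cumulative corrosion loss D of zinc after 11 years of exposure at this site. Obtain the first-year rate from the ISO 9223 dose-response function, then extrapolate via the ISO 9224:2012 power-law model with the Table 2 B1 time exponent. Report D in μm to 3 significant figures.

D(11) = 23.8 μm

zinc: T>10 °C ⇒ hinge -0.071·(16.6−10) = -0.4686
  sulphur-dioxide contribution → 0.174 μm/a
  chloride contribution → 3.211 μm/a
  ⇒ r_corr(zinc) = 3.385 μm/a
Power-law: D(11) = r_corr · 11^0.813
  D(11) = 3.385 × 11^0.813 = 3.385 × 7.025 = 23.78 μm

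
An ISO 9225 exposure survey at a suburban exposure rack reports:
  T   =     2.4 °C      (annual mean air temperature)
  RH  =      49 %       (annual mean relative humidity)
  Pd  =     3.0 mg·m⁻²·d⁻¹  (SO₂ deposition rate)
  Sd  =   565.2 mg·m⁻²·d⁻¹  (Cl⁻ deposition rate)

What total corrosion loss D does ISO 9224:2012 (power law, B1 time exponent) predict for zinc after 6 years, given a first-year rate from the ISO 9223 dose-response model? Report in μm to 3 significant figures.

zinc: temperature factor f = +0.038·(-7.6) = -0.2888
  SO₂ term: 0.0129·3.0^0.44·exp(0.046·49-0.2888) = 0.1493
  Sd branch = 0.0175·Sd^0.57·e^(0.008·RH+0.085·T) = 1.177 μm/a
  sum: 0.1493 + 1.177 → r_corr = 1.326 μm/a
Long-term exponent b (ISO 9224 Table 2, B1) = 0.813
  D(6) = 1.326 × 6^0.813 = 1.326 × 4.292 = 5.69 μm

D(6) = 5.69 μm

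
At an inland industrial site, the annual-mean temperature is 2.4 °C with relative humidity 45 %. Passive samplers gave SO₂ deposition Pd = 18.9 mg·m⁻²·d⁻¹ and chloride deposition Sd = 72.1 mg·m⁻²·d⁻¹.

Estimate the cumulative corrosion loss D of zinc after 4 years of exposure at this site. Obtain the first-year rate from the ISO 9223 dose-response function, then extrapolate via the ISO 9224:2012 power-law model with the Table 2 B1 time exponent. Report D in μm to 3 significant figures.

zinc: temperature factor f = +0.038·(-7.6) = -0.2888
  Pd branch = 0.0129·Pd^0.44·e^(0.046·RH+f) = 0.2791 μm/a
  Sd branch = 0.0175·Sd^0.57·e^(0.008·RH+0.085·T) = 0.3524 μm/a
  r_corr = 0.2791 + 0.3524 = 0.6315 μm/a
Long-term exponent b (ISO 9224 Table 2, B1) = 0.813
  D(4) = 0.6315 × 4^0.813 = 0.6315 × 3.087 = 1.949 μm

D(4) = 1.95 μm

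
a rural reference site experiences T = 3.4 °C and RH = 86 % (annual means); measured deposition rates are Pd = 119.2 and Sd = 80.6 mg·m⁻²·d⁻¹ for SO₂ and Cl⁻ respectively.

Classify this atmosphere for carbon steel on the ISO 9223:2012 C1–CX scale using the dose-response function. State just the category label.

C4

carbon steel: f(T) = +0.150·(T−10) [T≤10 °C] = -0.9900
  SO₂ term: 1.77·119.2^0.52·exp(0.02·86-0.9900) = 44.12
  Sd branch = 0.102·Sd^0.62·e^(0.033·RH+0.04·T) = 30.35 μm/a
  r_corr = 44.12 + 30.35 = 74.47 μm/a
74.5 μm/a falls in (50, 80] for carbon steel → category C4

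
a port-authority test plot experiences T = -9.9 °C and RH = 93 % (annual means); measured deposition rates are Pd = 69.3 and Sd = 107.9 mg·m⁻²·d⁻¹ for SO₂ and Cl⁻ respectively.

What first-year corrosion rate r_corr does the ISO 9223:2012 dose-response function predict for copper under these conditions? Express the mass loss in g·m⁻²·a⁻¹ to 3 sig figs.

r_corr = 8.51 g·m⁻²·a⁻¹

copper: f(T) = +0.126·(T−10) [T≤10 °C] = -2.5074
  SO₂ term: 0.0053·69.3^0.26·exp(0.059·93-2.5074) = 0.314
  Cl⁻ term: 0.01025·107.9^0.27·exp(0.036·93+0.049·-9.9) = 0.6353
  sum: 0.314 + 0.6353 → r_corr = 0.9493 μm/a
Convert to mass loss: 0.9493 μm/a × 8.96 g/cm³ = 8.506 g·m⁻²·a⁻¹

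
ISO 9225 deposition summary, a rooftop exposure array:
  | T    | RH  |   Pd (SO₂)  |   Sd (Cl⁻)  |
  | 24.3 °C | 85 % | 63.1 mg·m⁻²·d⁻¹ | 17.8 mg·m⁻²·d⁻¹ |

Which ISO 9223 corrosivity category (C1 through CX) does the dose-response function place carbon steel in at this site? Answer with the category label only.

C4

carbon steel: f(T) = -0.054·(T−10) [T>10 °C] = -0.7722
  SO₂ term: 1.77·63.1^0.52·exp(0.02·85-0.7722) = 38.63
  Cl⁻ term: 0.102·17.8^0.62·exp(0.033·85+0.04·24.3) = 26.56
  r_corr = 38.63 + 26.56 = 65.19 μm/a
ISO 9223 Table 2 (carbon steel): 50 < 65.2 ≤ 80 μm/a ⇒ C4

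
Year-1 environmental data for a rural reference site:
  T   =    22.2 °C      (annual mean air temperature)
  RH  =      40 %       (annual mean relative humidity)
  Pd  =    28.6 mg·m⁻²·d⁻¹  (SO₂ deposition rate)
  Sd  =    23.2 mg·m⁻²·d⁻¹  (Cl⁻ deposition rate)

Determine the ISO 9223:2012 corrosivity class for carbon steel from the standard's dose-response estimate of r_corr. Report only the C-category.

C2

carbon steel: temperature factor f = -0.054·(12.2) = -0.6588
  sulphur-dioxide contribution → 11.66 μm/a
  chloride contribution → 6.518 μm/a
  total first-year rate 18.18 μm/a
18.2 μm/a falls in (1.3, 25] for carbon steel → category C2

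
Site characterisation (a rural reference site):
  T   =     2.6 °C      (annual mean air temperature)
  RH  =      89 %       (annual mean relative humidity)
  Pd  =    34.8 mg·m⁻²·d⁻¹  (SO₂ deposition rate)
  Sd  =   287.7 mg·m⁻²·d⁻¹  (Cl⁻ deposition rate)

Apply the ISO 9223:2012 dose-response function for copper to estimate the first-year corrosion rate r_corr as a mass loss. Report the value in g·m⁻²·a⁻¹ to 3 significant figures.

copper: T≤10 °C ⇒ hinge +0.126·(2.6−10) = -0.9324
  SO₂ term: 0.0053·34.8^0.26·exp(0.059·89-0.9324) = 1.001
  Sd branch = 0.01025·Sd^0.27·e^(0.036·RH+0.049·T) = 1.323 μm/a
  sum: 1.001 + 1.323 → r_corr = 2.324 μm/a
Convert to mass loss: 2.324 μm/a × 8.96 g/cm³ = 20.82 g·m⁻²·a⁻¹

r_corr = 20.8 g·m⁻²·a⁻¹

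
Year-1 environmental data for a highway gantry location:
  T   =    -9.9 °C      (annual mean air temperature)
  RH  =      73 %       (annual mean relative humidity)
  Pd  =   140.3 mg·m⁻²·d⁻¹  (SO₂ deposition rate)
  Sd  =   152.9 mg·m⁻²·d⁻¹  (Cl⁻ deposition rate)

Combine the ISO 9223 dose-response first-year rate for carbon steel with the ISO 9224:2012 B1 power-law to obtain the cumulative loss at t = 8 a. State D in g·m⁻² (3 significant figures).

D(8) = 519 g·m⁻²

carbon steel: f(T) = +0.150·(T−10) [T≤10 °C] = -2.9850
  sulphur-dioxide contribution → 5.037 μm/a
  chloride contribution → 17.27 μm/a
  ⇒ r_corr(carbon steel) = 22.3 μm/a
Long-term exponent b (ISO 9224 Table 2, B1) = 0.523
  D(8) = 22.3 × 8^0.523 = 22.3 × 2.967 = 66.17 μm
  Mass loss = 66.17 μm × 7.85 g/cm³ = 519.4 g·m⁻²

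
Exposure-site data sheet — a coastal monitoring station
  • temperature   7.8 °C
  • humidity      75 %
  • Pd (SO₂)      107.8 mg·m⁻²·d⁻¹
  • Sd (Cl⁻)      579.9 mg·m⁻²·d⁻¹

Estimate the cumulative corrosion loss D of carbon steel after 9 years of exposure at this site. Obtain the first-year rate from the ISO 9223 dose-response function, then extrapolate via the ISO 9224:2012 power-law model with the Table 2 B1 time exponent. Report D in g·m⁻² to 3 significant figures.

D(9) = 3.73e+03 g·m⁻²

carbon steel: temperature factor f = +0.150·(-2.2) = -0.3300
  sulphur-dioxide contribution → 65.02 μm/a
  chloride contribution → 85.56 μm/a
  total first-year rate 150.6 μm/a
Power-law: D(9) = r_corr · 9^0.523
  D(9) = 150.6 × 9^0.523 = 150.6 × 3.156 = 475.2 μm
  Mass loss = 475.2 μm × 7.85 g/cm³ = 3730 g·m⁻²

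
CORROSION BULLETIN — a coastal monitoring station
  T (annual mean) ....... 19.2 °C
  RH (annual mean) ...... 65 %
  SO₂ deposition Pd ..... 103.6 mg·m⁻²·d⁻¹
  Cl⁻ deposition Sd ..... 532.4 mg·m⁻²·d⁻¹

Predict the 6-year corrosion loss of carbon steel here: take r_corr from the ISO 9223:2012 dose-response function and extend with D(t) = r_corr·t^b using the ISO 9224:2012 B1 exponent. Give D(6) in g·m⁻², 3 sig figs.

carbon steel: f(T) = -0.054·(T−10) [T>10 °C] = -0.4968
  sulphur-dioxide contribution → 44.14 μm/a
  chloride contribution → 92.04 μm/a
  total first-year rate 136.2 μm/a
Power-law: D(6) = r_corr · 6^0.523
  D(6) = 136.2 × 6^0.523 = 136.2 × 2.553 = 347.6 μm
  Mass loss = 347.6 μm × 7.85 g/cm³ = 2729 g·m⁻²

D(6) = 2.73e+03 g·m⁻²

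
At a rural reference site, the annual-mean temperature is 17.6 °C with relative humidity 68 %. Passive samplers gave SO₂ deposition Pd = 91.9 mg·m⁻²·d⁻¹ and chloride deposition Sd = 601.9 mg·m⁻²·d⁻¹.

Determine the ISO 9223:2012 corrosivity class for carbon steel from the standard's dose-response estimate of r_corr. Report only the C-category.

carbon steel: T>10 °C ⇒ hinge -0.054·(17.6−10) = -0.4104
  SO₂ term: 1.77·91.9^0.52·exp(0.02·68-0.4104) = 48.01
  Sd branch = 0.102·Sd^0.62·e^(0.033·RH+0.04·T) = 102.9 μm/a
  r_corr = 48.01 + 102.9 = 150.9 μm/a
151 μm/a falls in (80, 200] for carbon steel → category C5

C5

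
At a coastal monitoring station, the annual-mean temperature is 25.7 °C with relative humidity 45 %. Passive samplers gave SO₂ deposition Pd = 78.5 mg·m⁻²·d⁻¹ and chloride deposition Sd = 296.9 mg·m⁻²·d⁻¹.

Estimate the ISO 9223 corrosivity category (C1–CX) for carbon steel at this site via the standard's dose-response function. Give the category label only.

carbon steel: temperature factor f = -0.054·(15.7) = -0.8478
  Pd branch = 1.77·Pd^0.52·e^(0.02·RH+f) = 18.03 μm/a
  Cl⁻ term: 0.102·296.9^0.62·exp(0.033·45+0.04·25.7) = 42.95
  sum: 18.03 + 42.95 → r_corr = 60.98 μm/a
61 μm/a falls in (50, 80] for carbon steel → category C4

C4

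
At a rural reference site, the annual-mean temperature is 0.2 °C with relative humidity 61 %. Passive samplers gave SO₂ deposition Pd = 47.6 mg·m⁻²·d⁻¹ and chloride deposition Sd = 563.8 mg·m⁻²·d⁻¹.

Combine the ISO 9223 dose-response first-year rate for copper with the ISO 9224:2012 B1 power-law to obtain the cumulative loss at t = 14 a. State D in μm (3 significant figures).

D(14) = 3.89 μm

copper: T≤10 °C ⇒ hinge +0.126·(0.2−10) = -1.2348
  Pd branch = 0.0053·Pd^0.26·e^(0.059·RH+f) = 0.1539 μm/a
  Cl⁻ term: 0.01025·563.8^0.27·exp(0.036·61+0.049·0.2) = 0.5146
  sum: 0.1539 + 0.5146 → r_corr = 0.6685 μm/a
ISO 9224: D(t) = r_corr · t^b with b = 0.667 (copper, B1)
  D(14) = 0.6685 × 14^0.667 = 0.6685 × 5.814 = 3.887 μm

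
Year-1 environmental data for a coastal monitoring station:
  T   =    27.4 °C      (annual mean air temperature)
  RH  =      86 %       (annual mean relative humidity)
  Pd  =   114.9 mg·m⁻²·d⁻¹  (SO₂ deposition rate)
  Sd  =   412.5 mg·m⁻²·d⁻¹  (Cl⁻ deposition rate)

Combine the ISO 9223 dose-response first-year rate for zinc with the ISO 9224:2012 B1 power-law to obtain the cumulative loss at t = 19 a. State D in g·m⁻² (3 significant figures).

D(19) = 989 g·m⁻²

zinc: f(T) = -0.071·(T−10) [T>10 °C] = -1.2354
  SO₂ term: 0.0129·114.9^0.44·exp(0.046·86-1.2354) = 1.58
  Cl⁻ term: 0.0175·412.5^0.57·exp(0.008·86+0.085·27.4) = 11.07
  r_corr = 1.58 + 11.07 = 12.65 μm/a
Power-law: D(19) = r_corr · 19^0.813
  D(19) = 12.65 × 19^0.813 = 12.65 × 10.96 = 138.6 μm
  Mass loss = 138.6 μm × 7.14 g/cm³ = 989.4 g·m⁻²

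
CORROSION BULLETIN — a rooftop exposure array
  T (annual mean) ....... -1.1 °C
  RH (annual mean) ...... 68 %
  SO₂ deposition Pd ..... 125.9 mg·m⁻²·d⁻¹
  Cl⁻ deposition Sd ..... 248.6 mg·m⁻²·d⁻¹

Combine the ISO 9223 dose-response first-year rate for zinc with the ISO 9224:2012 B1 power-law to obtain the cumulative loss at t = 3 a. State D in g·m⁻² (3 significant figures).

zinc: temperature factor f = +0.038·(-11.1) = -0.4218
  SO₂ term: 0.0129·125.9^0.44·exp(0.046·68-0.4218) = 1.621
  Sd branch = 0.0175·Sd^0.57·e^(0.008·RH+0.085·T) = 0.637 μm/a
  r_corr = 1.621 + 0.637 = 2.258 μm/a
Long-term exponent b (ISO 9224 Table 2, B1) = 0.813
  D(3) = 2.258 × 3^0.813 = 2.258 × 2.443 = 5.517 μm
  Mass loss = 5.517 μm × 7.14 g/cm³ = 39.39 g·m⁻²

D(3) = 39.4 g·m⁻²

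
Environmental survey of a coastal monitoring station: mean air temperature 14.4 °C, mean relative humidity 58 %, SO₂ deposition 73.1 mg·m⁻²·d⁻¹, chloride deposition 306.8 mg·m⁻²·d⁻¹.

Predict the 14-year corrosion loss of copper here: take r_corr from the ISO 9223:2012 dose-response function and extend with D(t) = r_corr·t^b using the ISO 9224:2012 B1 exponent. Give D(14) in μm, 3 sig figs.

D(14) = 6.60 μm

copper: temperature factor f = -0.080·(4.4) = -0.3520
  Pd branch = 0.0053·Pd^0.26·e^(0.059·RH+f) = 0.3485 μm/a
  Cl⁻ term: 0.01025·306.8^0.27·exp(0.036·58+0.049·14.4) = 0.786
  r_corr = 0.3485 + 0.786 = 1.134 μm/a
ISO 9224: D(t) = r_corr · t^b with b = 0.667 (copper, B1)
  D(14) = 1.134 × 14^0.667 = 1.134 × 5.814 = 6.596 μm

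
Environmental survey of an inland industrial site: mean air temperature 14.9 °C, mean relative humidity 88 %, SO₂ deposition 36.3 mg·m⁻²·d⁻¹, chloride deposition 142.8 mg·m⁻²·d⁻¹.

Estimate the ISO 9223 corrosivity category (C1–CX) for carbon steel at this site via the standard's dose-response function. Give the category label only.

C5

carbon steel: T>10 °C ⇒ hinge -0.054·(14.9−10) = -0.2646
  Pd branch = 1.77·Pd^0.52·e^(0.02·RH+f) = 51.12 μm/a
  Sd branch = 0.102·Sd^0.62·e^(0.033·RH+0.04·T) = 73.21 μm/a
  r_corr = 51.12 + 73.21 = 124.3 μm/a
ISO 9223 Table 2 (carbon steel): 80 < 124 ≤ 200 μm/a ⇒ C5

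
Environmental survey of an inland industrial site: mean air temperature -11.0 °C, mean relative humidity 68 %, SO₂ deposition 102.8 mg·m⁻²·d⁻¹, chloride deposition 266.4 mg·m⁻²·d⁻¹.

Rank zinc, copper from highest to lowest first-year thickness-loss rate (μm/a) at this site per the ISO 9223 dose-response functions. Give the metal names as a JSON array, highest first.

["zinc", "copper"]

zinc: temperature factor f = +0.038·(-21.0) = -0.7980
  sulphur-dioxide contribution → 1.018 μm/a
  chloride contribution → 0.2856 μm/a
  ⇒ r_corr(zinc) = 1.304 μm/a
copper: temperature factor f = +0.126·(-21.0) = -2.6460
  sulphur-dioxide contribution → 0.06929 μm/a
  chloride contribution → 0.3124 μm/a
  ⇒ r_corr(copper) = 0.3817 μm/a
Ordering by μm/a: zinc (1.3) > copper (0.382)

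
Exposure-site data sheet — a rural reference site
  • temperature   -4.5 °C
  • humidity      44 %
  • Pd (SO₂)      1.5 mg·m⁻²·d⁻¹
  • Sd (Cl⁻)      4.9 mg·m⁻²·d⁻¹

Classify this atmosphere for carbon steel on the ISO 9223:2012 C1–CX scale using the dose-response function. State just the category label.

carbon steel: temperature factor f = +0.150·(-14.5) = -2.1750
  sulphur-dioxide contribution → 0.5986 μm/a
  chloride contribution → 0.9749 μm/a
  ⇒ r_corr(carbon steel) = 1.573 μm/a
ISO 9223 Table 2 (carbon steel): 1.3 < 1.57 ≤ 25 μm/a ⇒ C2

C2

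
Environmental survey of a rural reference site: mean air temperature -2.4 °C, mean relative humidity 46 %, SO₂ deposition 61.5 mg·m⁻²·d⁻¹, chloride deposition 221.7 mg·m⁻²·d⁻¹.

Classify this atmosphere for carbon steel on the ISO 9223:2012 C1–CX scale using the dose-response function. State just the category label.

C2

carbon steel: f(T) = +0.150·(T−10) [T≤10 °C] = -1.8600
  sulphur-dioxide contribution → 5.888 μm/a
  chloride contribution → 12.04 μm/a
  total first-year rate 17.93 μm/a
17.9 μm/a falls in (1.3, 25] for carbon steel → category C2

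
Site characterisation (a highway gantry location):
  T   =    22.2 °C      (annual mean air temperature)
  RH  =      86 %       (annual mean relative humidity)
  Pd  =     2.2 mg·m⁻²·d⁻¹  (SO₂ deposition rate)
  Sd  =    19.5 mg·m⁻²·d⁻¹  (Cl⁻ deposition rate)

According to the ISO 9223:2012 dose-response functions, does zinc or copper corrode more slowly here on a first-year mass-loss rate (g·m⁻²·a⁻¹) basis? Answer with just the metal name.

zinc

zinc: temperature factor f = -0.071·(12.2) = -0.8662
  Pd branch = 0.0129·Pd^0.44·e^(0.046·RH+f) = 0.401 μm/a
  Sd branch = 0.0175·Sd^0.57·e^(0.008·RH+0.085·T) = 1.249 μm/a
  r_corr = 0.401 + 1.249 = 1.65 μm/a
  mass loss = 1.65 μm/a × 7.14 g/cm³ = 11.78 g·m⁻²·a⁻¹
copper: temperature factor f = -0.080·(12.2) = -0.9760
  SO₂ term: 0.0053·2.2^0.26·exp(0.059·86-0.9760) = 0.3918
  Cl⁻ term: 0.01025·19.5^0.27·exp(0.036·86+0.049·22.2) = 1.5
  sum: 0.3918 + 1.5 → r_corr = 1.892 μm/a
  mass loss = 1.892 μm/a × 8.96 g/cm³ = 16.95 g·m⁻²·a⁻¹
Ordering by g·m⁻²·a⁻¹: copper (16.9) > zinc (11.8)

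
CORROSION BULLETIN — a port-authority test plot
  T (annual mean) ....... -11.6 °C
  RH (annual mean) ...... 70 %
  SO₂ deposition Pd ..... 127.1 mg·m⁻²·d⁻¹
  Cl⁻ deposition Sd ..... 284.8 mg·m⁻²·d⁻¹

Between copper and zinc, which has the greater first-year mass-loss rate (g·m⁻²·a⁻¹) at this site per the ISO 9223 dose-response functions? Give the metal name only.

copper: f(T) = +0.126·(T−10) [T≤10 °C] = -2.7216
  Pd branch = 0.0053·Pd^0.26·e^(0.059·RH+f) = 0.07639 μm/a
  Cl⁻ term: 0.01025·284.8^0.27·exp(0.036·70+0.049·-11.6) = 0.3319
  sum: 0.07639 + 0.3319 → r_corr = 0.4083 μm/a
  mass loss = 0.4083 μm/a × 8.96 g/cm³ = 3.658 g·m⁻²·a⁻¹
zinc: f(T) = +0.038·(T−10) [T≤10 °C] = -0.8208
  Pd branch = 0.0129·Pd^0.44·e^(0.046·RH+f) = 1.198 μm/a
  Sd branch = 0.0175·Sd^0.57·e^(0.008·RH+0.085·T) = 0.2865 μm/a
  r_corr = 1.198 + 0.2865 = 1.484 μm/a
  mass loss = 1.484 μm/a × 7.14 g/cm³ = 10.6 g·m⁻²·a⁻¹
Ordering by g·m⁻²·a⁻¹: zinc (10.6) > copper (3.66)

zinc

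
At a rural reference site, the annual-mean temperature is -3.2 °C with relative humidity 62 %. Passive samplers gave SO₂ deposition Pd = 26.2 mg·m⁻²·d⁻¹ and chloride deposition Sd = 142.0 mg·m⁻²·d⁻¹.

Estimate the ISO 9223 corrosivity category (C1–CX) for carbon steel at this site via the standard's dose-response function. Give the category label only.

carbon steel: temperature factor f = +0.150·(-13.2) = -1.9800
  Pd branch = 1.77·Pd^0.52·e^(0.02·RH+f) = 4.614 μm/a
  Sd branch = 0.102·Sd^0.62·e^(0.033·RH+0.04·T) = 15 μm/a
  sum: 4.614 + 15 → r_corr = 19.61 μm/a
Category bounds: 1.3…25 μm/a bracket r_corr ⇒ C2

C2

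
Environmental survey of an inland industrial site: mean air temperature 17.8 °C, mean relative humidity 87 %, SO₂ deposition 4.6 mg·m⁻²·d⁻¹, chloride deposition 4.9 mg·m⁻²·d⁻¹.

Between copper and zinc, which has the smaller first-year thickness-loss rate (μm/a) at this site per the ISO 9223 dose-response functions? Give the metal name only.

copper: f(T) = -0.080·(T−10) [T>10 °C] = -0.6240
  SO₂ term: 0.0053·4.6^0.26·exp(0.059·87-0.6240) = 0.7159
  Cl⁻ term: 0.01025·4.9^0.27·exp(0.036·87+0.049·17.8) = 0.8631
  sum: 0.7159 + 0.8631 → r_corr = 1.579 μm/a
zinc: f(T) = -0.071·(T−10) [T>10 °C] = -0.5538
  SO₂ term: 0.0129·4.6^0.44·exp(0.046·87-0.5538) = 0.7938
  Cl⁻ term: 0.0175·4.9^0.57·exp(0.008·87+0.085·17.8) = 0.3943
  sum: 0.7938 + 0.3943 → r_corr = 1.188 μm/a
Ordering by μm/a: copper (1.58) > zinc (1.19)

zinc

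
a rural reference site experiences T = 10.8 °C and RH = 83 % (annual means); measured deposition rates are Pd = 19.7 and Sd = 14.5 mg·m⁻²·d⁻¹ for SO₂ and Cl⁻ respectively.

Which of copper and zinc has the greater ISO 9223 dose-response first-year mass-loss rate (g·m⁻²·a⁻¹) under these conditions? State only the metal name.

copper: temperature factor f = -0.080·(0.8) = -0.0640
  SO₂ term: 0.0053·19.7^0.26·exp(0.059·83-0.0640) = 1.445
  Sd branch = 0.01025·Sd^0.27·e^(0.036·RH+0.049·T) = 0.7109 μm/a
  r_corr = 1.445 + 0.7109 = 2.156 μm/a
  mass loss = 2.156 μm/a × 8.96 g/cm³ = 19.31 g·m⁻²·a⁻¹
zinc: f(T) = -0.071·(T−10) [T>10 °C] = -0.0568
  SO₂ term: 0.0129·19.7^0.44·exp(0.046·83-0.0568) = 2.059
  Cl⁻ term: 0.0175·14.5^0.57·exp(0.008·83+0.085·10.8) = 0.3909
  r_corr = 2.059 + 0.3909 = 2.45 μm/a
  mass loss = 2.45 μm/a × 7.14 g/cm³ = 17.49 g·m⁻²·a⁻¹
Ordering by g·m⁻²·a⁻¹: copper (19.3) > zinc (17.5)

copper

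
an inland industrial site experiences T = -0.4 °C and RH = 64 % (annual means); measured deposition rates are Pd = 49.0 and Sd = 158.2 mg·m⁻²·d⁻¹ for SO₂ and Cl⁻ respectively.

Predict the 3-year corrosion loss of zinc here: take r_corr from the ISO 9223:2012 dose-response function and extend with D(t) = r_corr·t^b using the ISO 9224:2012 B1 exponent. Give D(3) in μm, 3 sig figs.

D(3) = 3.47 μm

zinc: temperature factor f = +0.038·(-10.4) = -0.3952
  sulphur-dioxide contribution → 0.9145 μm/a
  chloride contribution → 0.506 μm/a
  ⇒ r_corr(zinc) = 1.421 μm/a
Long-term exponent b (ISO 9224 Table 2, B1) = 0.813
  D(3) = 1.421 × 3^0.813 = 1.421 × 2.443 = 3.47 μm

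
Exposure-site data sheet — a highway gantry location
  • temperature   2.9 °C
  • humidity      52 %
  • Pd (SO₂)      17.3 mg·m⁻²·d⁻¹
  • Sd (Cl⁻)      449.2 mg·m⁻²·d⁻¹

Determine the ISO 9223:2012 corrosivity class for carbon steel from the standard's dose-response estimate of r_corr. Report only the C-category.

C3

carbon steel: f(T) = +0.150·(T−10) [T≤10 °C] = -1.0650
  sulphur-dioxide contribution → 7.602 μm/a
  chloride contribution → 28.1 μm/a
  ⇒ r_corr(carbon steel) = 35.7 μm/a
Category bounds: 25…50 μm/a bracket r_corr ⇒ C3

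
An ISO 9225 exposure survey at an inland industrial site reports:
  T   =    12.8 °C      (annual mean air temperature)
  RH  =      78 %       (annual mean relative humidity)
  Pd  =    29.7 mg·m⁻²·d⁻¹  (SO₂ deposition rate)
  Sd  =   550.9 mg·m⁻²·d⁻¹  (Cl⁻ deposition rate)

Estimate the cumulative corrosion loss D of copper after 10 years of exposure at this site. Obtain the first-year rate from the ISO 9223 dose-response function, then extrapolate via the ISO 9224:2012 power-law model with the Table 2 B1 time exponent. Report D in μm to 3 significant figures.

copper: T>10 °C ⇒ hinge -0.080·(12.8−10) = -0.2240
  SO₂ term: 0.0053·29.7^0.26·exp(0.059·78-0.2240) = 1.02
  Cl⁻ term: 0.01025·550.9^0.27·exp(0.036·78+0.049·12.8) = 1.749
  sum: 1.02 + 1.749 → r_corr = 2.768 μm/a
Long-term exponent b (ISO 9224 Table 2, B1) = 0.667
  D(10) = 2.768 × 10^0.667 = 2.768 × 4.645 = 12.86 μm

D(10) = 12.9 μm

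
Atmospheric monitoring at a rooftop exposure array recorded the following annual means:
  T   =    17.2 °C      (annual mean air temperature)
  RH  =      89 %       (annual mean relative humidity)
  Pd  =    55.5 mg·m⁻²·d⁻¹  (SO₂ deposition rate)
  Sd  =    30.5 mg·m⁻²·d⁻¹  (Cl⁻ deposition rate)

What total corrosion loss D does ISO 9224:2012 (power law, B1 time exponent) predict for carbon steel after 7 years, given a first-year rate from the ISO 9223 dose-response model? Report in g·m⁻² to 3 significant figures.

D(7) = 1.94e+03 g·m⁻²

carbon steel: T>10 °C ⇒ hinge -0.054·(17.2−10) = -0.3888
  SO₂ term: 1.77·55.5^0.52·exp(0.02·89-0.3888) = 57.44
  Sd branch = 0.102·Sd^0.62·e^(0.033·RH+0.04·T) = 31.86 μm/a
  r_corr = 57.44 + 31.86 = 89.29 μm/a
ISO 9224: D(t) = r_corr · t^b with b = 0.523 (carbon steel, B1)
  D(7) = 89.29 × 7^0.523 = 89.29 × 2.767 = 247.1 μm
  Mass loss = 247.1 μm × 7.85 g/cm³ = 1939 g·m⁻²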